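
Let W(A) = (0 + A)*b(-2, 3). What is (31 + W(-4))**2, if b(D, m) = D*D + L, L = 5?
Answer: 25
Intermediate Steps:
b(D, m) = 5 + D**2 (b(D, m) = D*D + 5 = D**2 + 5 = 5 + D**2)
W(A) = 9*A (W(A) = (0 + A)*(5 + (-2)**2) = A*(5 + 4) = A*9 = 9*A)
(31 + W(-4))**2 = (31 + 9*(-4))**2 = (31 - 36)**2 = (-5)**2 = 25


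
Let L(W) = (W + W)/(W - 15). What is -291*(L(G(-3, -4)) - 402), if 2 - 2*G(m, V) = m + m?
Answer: 1289130/11 ≈ 1.1719e+5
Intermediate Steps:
G(m, V) = 1 - m (G(m, V) = 1 - (m + m)/2 = 1 - m)
L(W) = 2*W/(-15 + W) (L(W) = (2*W)/(-15 + W) = 2*W/(-15 + W))
-291*(L(G(-3, -4)) - 402) = -291*(2*(1 - 1*(-3))/(-15 + (1 - 1*(-3))) - 402) = -291*(2*(1 + 3)/(-15 + (1 + 3)) - 402) = -291*(2*4/(-15 + 4) - 402) = -291*(2*4/(-11) - 402) = -291*(2*4*(-1/11) - 402) = -291*(-8/11 - 402) = -291*(-4430/11) = 1289130/11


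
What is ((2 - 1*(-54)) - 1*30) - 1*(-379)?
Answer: 405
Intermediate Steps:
((2 - 1*(-54)) - 1*30) - 1*(-379) = ((2 + 54) - 30) + 379 = (56 - 30) + 379 = 26 + 379 = 405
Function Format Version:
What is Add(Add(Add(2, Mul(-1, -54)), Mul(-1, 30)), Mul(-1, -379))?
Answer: 405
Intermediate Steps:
Add(Add(Add(2, Mul(-1, -54)), Mul(-1, 30)), Mul(-1, -379)) = Add(Add(Add(2, 54), -30), 379) = Add(Add(56, -30), 379) = Add(26, 379) = 405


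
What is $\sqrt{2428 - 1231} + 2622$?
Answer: $2622 + 3 \sqrt{133} \approx 2656.6$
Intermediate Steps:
$\sqrt{2428 - 1231} + 2622 = \sqrt{1197} + 2622 = 3 \sqrt{133} + 2622 = 2622 + 3 \sqrt{133}$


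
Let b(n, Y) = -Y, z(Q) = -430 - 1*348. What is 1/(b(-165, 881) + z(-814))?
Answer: -1/1659 ≈ -0.00060277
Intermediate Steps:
z(Q) = -778 (z(Q) = -430 - 348 = -778)
1/(b(-165, 881) + z(-814)) = 1/(-1*881 - 778) = 1/(-881 - 778) = 1/(-1659) = -1/1659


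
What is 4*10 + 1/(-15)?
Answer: 599/15 ≈ 39.933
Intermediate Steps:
4*10 + 1/(-15) = 40 - 1/15 = 599/15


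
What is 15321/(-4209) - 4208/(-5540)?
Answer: -5597239/1943155 ≈ -2.8805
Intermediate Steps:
15321/(-4209) - 4208/(-5540) = 15321*(-1/4209) - 4208*(-1/5540) = -5107/1403 + 1052/1385 = -5597239/1943155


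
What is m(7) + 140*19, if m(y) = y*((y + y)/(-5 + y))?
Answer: 2709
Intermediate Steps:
m(y) = 2*y²/(-5 + y) (m(y) = y*((2*y)/(-5 + y)) = y*(2*y/(-5 + y)) = 2*y²/(-5 + y))
m(7) + 140*19 = 2*7²/(-5 + 7) + 140*19 = 2*49/2 + 2660 = 2*49*(½) + 2660 = 49 + 2660 = 2709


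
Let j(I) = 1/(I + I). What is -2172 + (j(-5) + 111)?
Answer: -20611/10 ≈ -2061.1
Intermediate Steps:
j(I) = 1/(2*I)
-2172 + (j(-5) + 111) = -2172 + ((½)/(-5) + 111) = -2172 + ((½)*(-⅕) + 111) = -2172 + (-⅒ + 111) = -2172 + 1109/10 = -20611/10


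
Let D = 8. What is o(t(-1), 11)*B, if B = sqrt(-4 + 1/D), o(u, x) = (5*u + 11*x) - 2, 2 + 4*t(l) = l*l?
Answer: 471*I*sqrt(62)/16 ≈ 231.79*I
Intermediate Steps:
t(l) = -1/2 + l**2/4 (t(l) = -1/2 + (l*l)/4 = -1/2 + l**2/4)
o(u, x) = -2 + 5*u + 11*x
B = I*sqrt(62)/4 (B = sqrt(-4 + 1/8) = sqrt(-31/8) = I*sqrt(62)/4 ≈ 1.9685*I)
o(t(-1), 11)*B = (-2 + 5*(-1/2 + (1/4)*(-1)**2) + 11*11)*(I*sqrt(62)/4) = (-2 + 5*(-1/2 + (1/4)*1) + 121)*(I*sqrt(62)/4) = (-2 + 5*(-1/2 + 1/4) + 121)*(I*sqrt(62)/4) = (-2 + 5*(-1/4) + 121)*(I*sqrt(62)/4) = (-2 - 5/4 + 121)*(I*sqrt(62)/4) = 471*(I*sqrt(62)/4)/4 = 471*I*sqrt(62)/16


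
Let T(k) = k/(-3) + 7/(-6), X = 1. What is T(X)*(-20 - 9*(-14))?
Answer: -159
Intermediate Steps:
T(k) = -7/6 - k/3 (T(k) = k*(-1/3) + 7*(-1/6) = -k/3 - 7/6 = -7/6 - k/3)
T(X)*(-20 - 9*(-14)) = (-7/6 - 1/3*1)*(-20 - 9*(-14)) = (-7/6 - 1/3)*(-20 + 126) = -3/2*106 = -159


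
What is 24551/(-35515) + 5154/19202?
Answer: -144191996/340979515 ≈ -0.42288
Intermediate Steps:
24551/(-35515) + 5154/19202 = 24551*(-1/35515) + 5154*(1/19202) = -24551/35515 + 2577/9601 = -144191996/340979515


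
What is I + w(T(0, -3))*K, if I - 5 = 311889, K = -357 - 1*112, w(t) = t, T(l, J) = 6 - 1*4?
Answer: 310956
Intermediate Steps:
T(l, J) = 2 (T(l, J) = 6 - 4 = 2)
K = -469 (K = -357 - 112 = -469)
I = 311894 (I = 5 + 311889 = 311894)
I + w(T(0, -3))*K = 311894 + 2*(-469) = 311894 - 938 = 310956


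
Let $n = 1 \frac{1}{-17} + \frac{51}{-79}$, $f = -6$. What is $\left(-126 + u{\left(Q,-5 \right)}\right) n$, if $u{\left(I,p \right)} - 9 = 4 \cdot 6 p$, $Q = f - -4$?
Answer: $\frac{2838}{17} \approx 166.94$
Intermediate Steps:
$Q = -2$ ($Q = -6 - -4 = -6 + 4 = -2$)
$n = - \frac{946}{1343}$ ($n = 1 \left(- \frac{1}{17}\right) + 51 \left(- \frac{1}{79}\right) = - \frac{1}{17} - \frac{51}{79} = - \frac{946}{1343} \approx -0.70439$)
$u{\left(I,p \right)} = 9 + 24 p$ ($u{\left(I,p \right)} = 9 + 4 \cdot 6 p = 9 + 24 p$)
$\left(-126 + u{\left(Q,-5 \right)}\right) n = \left(-126 + \left(9 + 24 \left(-5\right)\right)\right) \left(- \frac{946}{1343}\right) = \left(-126 + \left(9 - 120\right)\right) \left(- \frac{946}{1343}\right) = \left(-126 - 111\right) \left(- \frac{946}{1343}\right) = \left(-237\right) \left(- \frac{946}{1343}\right) = \frac{2838}{17}$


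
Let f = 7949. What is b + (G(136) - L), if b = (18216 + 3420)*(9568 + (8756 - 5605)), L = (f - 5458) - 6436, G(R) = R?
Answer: 275192365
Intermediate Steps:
L = -3945 (L = (7949 - 5458) - 6436 = 2491 - 6436 = -3945)
b = 275188284 (b = 21636*(9568 + 3151) = 21636*12719 = 275188284)
b + (G(136) - L) = 275188284 + (136 - 1*(-3945)) = 275188284 + (136 + 3945) = 275188284 + 4081 = 275192365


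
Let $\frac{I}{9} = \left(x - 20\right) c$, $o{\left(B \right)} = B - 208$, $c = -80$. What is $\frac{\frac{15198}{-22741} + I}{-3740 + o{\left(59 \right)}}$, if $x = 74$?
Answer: $\frac{884185278}{88439749} \approx 9.9976$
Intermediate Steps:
$o{\left(B \right)} = -208 + B$
$I = -38880$ ($I = 9 \left(74 - 20\right) \left(-80\right) = 9 \cdot 54 \left(-80\right) = 9 \left(-4320\right) = -38880$)
$\frac{\frac{15198}{-22741} + I}{-3740 + o{\left(59 \right)}} = \frac{\frac{15198}{-22741} - 38880}{-3740 + \left(-208 + 59\right)} = \frac{15198 \left(- \frac{1}{22741}\right) - 38880}{-3740 - 149} = \frac{- \frac{15198}{22741} - 38880}{-3889} = \left(- \frac{884185278}{22741}\right) \left(- \frac{1}{3889}\right) = \frac{884185278}{88439749}$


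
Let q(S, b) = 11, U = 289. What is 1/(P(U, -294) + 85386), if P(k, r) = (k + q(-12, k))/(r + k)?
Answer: 1/85326 ≈ 1.1720e-5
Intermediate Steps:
P(k, r) = (11 + k)/(k + r) (P(k, r) = (k + 11)/(r + k) = (11 + k)/(k + r))
1/(P(U, -294) + 85386) = 1/((11 + 289)/(289 - 294) + 85386) = 1/(300/(-5) + 85386) = 1/(-⅕*300 + 85386) = 1/(-60 + 85386) = 1/85326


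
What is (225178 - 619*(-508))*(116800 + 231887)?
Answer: 188161965810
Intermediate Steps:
(225178 - 619*(-508))*(116800 + 231887) = (225178 + 314452)*348687 = 539630*348687 = 188161965810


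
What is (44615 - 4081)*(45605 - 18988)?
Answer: 1078893478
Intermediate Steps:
(44615 - 4081)*(45605 - 18988) = 40534*26617 = 1078893478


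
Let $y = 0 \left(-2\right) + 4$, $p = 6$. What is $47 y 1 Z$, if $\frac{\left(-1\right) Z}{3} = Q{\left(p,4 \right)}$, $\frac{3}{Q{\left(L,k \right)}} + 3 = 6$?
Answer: $-564$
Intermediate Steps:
$Q{\left(L,k \right)} = 1$ ($Q{\left(L,k \right)} = \frac{3}{-3 + 6} = \frac{3}{3} = 3 \cdot \frac{1}{3} = 1$)
$Z = -3$ ($Z = \left(-3\right) 1 = -3$)
$y = 4$ ($y = 0 + 4 = 4$)
$47 y 1 Z = 47 \cdot 4 \cdot 1 \left(-3\right) = 188 \left(-3\right) = -564$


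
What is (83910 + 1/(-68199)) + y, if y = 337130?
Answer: 28714506959/68199 ≈ 4.2104e+5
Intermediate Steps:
(83910 + 1/(-68199)) + y = (83910 + 1/(-68199)) + 337130 = (83910 - 1/68199) + 337130 = 5722578089/68199 + 337130 = 28714506959/68199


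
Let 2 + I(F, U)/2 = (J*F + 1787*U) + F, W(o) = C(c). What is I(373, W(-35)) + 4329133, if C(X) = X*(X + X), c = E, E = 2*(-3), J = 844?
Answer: 5216827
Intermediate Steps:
E = -6
c = -6
C(X) = 2*X**2 (C(X) = X*(2*X) = 2*X**2)
W(o) = 72 (W(o) = 2*(-6)**2 = 2*36 = 72)
I(F, U) = -4 + 1690*F + 3574*U (I(F, U) = -4 + 2*((844*F + 1787*U) + F) = -4 + 2*(845*F + 1787*U) = -4 + (1690*F + 3574*U) = -4 + 1690*F + 3574*U)
I(373, W(-35)) + 4329133 = (-4 + 1690*373 + 3574*72) + 4329133 = (-4 + 630370 + 257328) + 4329133 = 887694 + 4329133 = 5216827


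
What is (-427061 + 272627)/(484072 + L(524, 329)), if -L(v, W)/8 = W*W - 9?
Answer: 77217/190892 ≈ 0.40451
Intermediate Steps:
L(v, W) = 72 - 8*W² (L(v, W) = -8*(W*W - 9) = -8*(W² - 9) = -8*(-9 + W²) = 72 - 8*W²)
(-427061 + 272627)/(484072 + L(524, 329)) = (-427061 + 272627)/(484072 + (72 - 8*329²)) = -154434/(484072 + (72 - 8*108241)) = -154434/(484072 + (72 - 865928)) = -154434/(484072 - 865856) = -154434/(-381784) = -154434*(-1/381784) = 77217/190892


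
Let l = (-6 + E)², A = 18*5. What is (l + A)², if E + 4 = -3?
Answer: 67081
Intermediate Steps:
E = -7 (E = -4 - 3 = -7)
A = 90
l = 169 (l = (-6 - 7)² = (-13)² = 169)
(l + A)² = (169 + 90)² = 259² = 67081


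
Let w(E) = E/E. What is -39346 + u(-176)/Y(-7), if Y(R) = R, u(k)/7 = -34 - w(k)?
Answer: -39311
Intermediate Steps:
w(E) = 1
u(k) = -245 (u(k) = 7*(-34 - 1*1) = 7*(-34 - 1) = 7*(-35) = -245)
-39346 + u(-176)/Y(-7) = -39346 - 245/(-7) = -39346 - 245*(-⅐) = -39346 + 35 = -39311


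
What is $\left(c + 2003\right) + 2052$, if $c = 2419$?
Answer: $6474$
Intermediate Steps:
$\left(c + 2003\right) + 2052 = \left(2419 + 2003\right) + 2052 = 4422 + 2052 = 6474$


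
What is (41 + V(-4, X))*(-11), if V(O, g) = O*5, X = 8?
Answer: -231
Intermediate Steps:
V(O, g) = 5*O
(41 + V(-4, X))*(-11) = (41 + 5*(-4))*(-11) = (41 - 20)*(-11) = 21*(-11) = -231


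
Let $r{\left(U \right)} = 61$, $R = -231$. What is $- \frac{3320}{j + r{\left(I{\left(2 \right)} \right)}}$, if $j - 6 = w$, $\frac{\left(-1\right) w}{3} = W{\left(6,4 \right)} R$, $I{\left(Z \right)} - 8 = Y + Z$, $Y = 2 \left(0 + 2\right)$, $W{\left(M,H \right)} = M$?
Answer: $- \frac{664}{845} \approx -0.7858$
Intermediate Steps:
$Y = 4$ ($Y = 2 \cdot 2 = 4$)
$I{\left(Z \right)} = 12 + Z$ ($I{\left(Z \right)} = 8 + \left(4 + Z\right) = 12 + Z$)
$w = 4158$ ($w = - 3 \cdot 6 \left(-231\right) = \left(-3\right) \left(-1386\right) = 4158$)
$j = 4164$ ($j = 6 + 4158 = 4164$)
$- \frac{3320}{j + r{\left(I{\left(2 \right)} \right)}} = - \frac{3320}{4164 + 61} = - \frac{3320}{4225} = \left(-3320\right) \frac{1}{4225} = - \frac{664}{845}$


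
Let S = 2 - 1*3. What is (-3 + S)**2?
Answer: 16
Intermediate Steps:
S = -1 (S = 2 - 3 = -1)
(-3 + S)**2 = (-3 - 1)**2 = (-4)**2 = 16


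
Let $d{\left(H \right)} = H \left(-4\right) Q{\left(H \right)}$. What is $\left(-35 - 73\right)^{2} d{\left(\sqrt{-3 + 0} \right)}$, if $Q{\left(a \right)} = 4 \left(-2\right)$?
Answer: $373248 i \sqrt{3} \approx 6.4648 \cdot 10^{5} i$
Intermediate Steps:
$Q{\left(a \right)} = -8$
$d{\left(H \right)} = 32 H$ ($d{\left(H \right)} = H \left(-4\right) \left(-8\right) = - 4 H \left(-8\right) = 32 H$)
$\left(-35 - 73\right)^{2} d{\left(\sqrt{-3 + 0} \right)} = \left(-35 - 73\right)^{2} \cdot 32 \sqrt{-3 + 0} = \left(-108\right)^{2} \cdot 32 \sqrt{-3} = 11664 \cdot 32 i \sqrt{3} = 373248 i \sqrt{3}$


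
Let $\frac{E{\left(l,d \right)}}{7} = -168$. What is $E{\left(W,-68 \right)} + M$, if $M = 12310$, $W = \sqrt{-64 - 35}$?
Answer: $11134$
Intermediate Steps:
$W = 3 i \sqrt{11}$ ($W = \sqrt{-99} = 3 i \sqrt{11} \approx 9.9499 i$)
$E{\left(l,d \right)} = -1176$ ($E{\left(l,d \right)} = 7 \left(-168\right) = -1176$)
$E{\left(W,-68 \right)} + M = -1176 + 12310 = 11134$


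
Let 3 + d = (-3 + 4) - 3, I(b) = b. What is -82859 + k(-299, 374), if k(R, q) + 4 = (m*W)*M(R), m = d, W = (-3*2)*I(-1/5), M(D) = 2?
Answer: -82875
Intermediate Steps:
W = 6/5 (W = (-3*2)*(-1/5) = -(-6)/5 = -6*(-1/5) = 6/5 ≈ 1.2000)
d = -5 (d = -3 + ((-3 + 4) - 3) = -3 + (1 - 3) = -3 - 2 = -5)
m = -5
k(R, q) = -16 (k(R, q) = -4 - 5*6/5*2 = -4 - 6*2 = -4 - 12 = -16)
-82859 + k(-299, 374) = -82859 - 16 = -82875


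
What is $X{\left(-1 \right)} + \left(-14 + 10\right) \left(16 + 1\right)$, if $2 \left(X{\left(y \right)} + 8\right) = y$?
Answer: $- \frac{153}{2} \approx -76.5$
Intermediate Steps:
$X{\left(y \right)} = -8 + \frac{y}{2}$
$X{\left(-1 \right)} + \left(-14 + 10\right) \left(16 + 1\right) = \left(-8 + \frac{1}{2} \left(-1\right)\right) + \left(-14 + 10\right) \left(16 + 1\right) = \left(-8 - \frac{1}{2}\right) - 68 = - \frac{17}{2} - 68 = - \frac{153}{2}$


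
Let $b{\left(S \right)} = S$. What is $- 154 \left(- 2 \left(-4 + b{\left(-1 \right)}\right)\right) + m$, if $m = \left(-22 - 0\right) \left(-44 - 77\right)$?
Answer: $1122$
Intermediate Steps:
$m = 2662$ ($m = \left(-22 + 0\right) \left(-121\right) = \left(-22\right) \left(-121\right) = 2662$)
$- 154 \left(- 2 \left(-4 + b{\left(-1 \right)}\right)\right) + m = - 154 \left(- 2 \left(-4 - 1\right)\right) + 2662 = - 154 \left(\left(-2\right) \left(-5\right)\right) + 2662 = \left(-154\right) 10 + 2662 = -1540 + 2662 = 1122$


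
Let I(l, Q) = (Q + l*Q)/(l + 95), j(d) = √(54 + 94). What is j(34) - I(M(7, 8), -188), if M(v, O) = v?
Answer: 752/51 + 2*√37 ≈ 26.911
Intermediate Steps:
j(d) = 2*√37 (j(d) = √148 = 2*√37)
I(l, Q) = (Q + Q*l)/(95 + l)
j(34) - I(M(7, 8), -188) = 2*√37 - (-188)*(1 + 7)/(95 + 7) = 2*√37 - (-188)*8/102 = 2*√37 - 1*(-752/51) = 2*√37 + 752/51 = 752/51 + 2*√37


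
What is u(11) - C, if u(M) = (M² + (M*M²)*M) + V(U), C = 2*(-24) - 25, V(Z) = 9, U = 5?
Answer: 14844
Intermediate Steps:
C = -73 (C = -48 - 25 = -73)
u(M) = 9 + M² + M⁴ (u(M) = (M² + (M*M²)*M) + 9 = (M² + M³*M) + 9 = (M² + M⁴) + 9 = 9 + M² + M⁴)
u(11) - C = (9 + 11² + 11⁴) - 1*(-73) = (9 + 121 + 14641) + 73 = 14771 + 73 = 14844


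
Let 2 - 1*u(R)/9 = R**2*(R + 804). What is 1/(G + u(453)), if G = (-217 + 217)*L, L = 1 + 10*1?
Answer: -1/2321529399 ≈ -4.3075e-10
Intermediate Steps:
L = 11 (L = 1 + 10 = 11)
u(R) = 18 - 9*R**2*(804 + R) (u(R) = 18 - 9*R**2*(R + 804) = 18 - 9*R**2*(804 + R))
G = 0 (G = (-217 + 217)*11 = 0*11 = 0)
1/(G + u(453)) = 1/(0 + (18 - 7236*453**2 - 9*453**3)) = 1/(0 + (18 - 7236*205209 - 9*92959677)) = 1/(0 + (18 - 1484892324 - 836637093)) = 1/(0 - 2321529399) = 1/(-2321529399) = -1/2321529399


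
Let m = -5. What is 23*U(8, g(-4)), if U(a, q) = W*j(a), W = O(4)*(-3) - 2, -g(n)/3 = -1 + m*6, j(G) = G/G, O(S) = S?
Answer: -322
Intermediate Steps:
j(G) = 1
g(n) = 93 (g(n) = -3*(-1 - 5*6) = -3*(-1 - 30) = -3*(-31) = 93)
W = -14 (W = 4*(-3) - 2 = -12 - 2 = -14)
U(a, q) = -14 (U(a, q) = -14*1 = -14)
23*U(8, g(-4)) = 23*(-14) = -322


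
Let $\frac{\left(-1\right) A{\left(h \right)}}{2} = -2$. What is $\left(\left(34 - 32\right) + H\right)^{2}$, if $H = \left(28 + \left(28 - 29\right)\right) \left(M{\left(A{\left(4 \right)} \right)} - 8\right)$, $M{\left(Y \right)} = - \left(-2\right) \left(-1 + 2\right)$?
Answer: $25600$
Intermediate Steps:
$A{\left(h \right)} = 4$ ($A{\left(h \right)} = \left(-2\right) \left(-2\right) = 4$)
$M{\left(Y \right)} = 2$ ($M{\left(Y \right)} = - \left(-2\right) 1 = \left(-1\right) \left(-2\right) = 2$)
$H = -162$ ($H = \left(28 + \left(28 - 29\right)\right) \left(2 - 8\right) = \left(28 - 1\right) \left(-6\right) = 27 \left(-6\right) = -162$)
$\left(\left(34 - 32\right) + H\right)^{2} = \left(\left(34 - 32\right) - 162\right)^{2} = \left(2 - 162\right)^{2} = \left(-160\right)^{2} = 25600$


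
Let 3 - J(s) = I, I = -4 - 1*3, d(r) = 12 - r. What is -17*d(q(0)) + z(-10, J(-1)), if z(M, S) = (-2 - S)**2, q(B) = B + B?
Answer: -60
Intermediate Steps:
q(B) = 2*B
I = -7 (I = -4 - 3 = -7)
J(s) = 10 (J(s) = 3 - 1*(-7) = 3 + 7 = 10)
-17*d(q(0)) + z(-10, J(-1)) = -17*(12 - 2*0) + (2 + 10)**2 = -17*(12 - 1*0) + 12**2 = -17*(12 + 0) + 144 = -17*12 + 144 = -204 + 144 = -60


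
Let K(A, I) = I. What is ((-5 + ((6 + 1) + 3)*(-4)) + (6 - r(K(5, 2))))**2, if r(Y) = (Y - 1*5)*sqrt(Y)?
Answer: 1539 - 234*sqrt(2) ≈ 1208.1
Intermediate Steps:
r(Y) = sqrt(Y)*(-5 + Y) (r(Y) = (Y - 5)*sqrt(Y) = (-5 + Y)*sqrt(Y) = sqrt(Y)*(-5 + Y))
((-5 + ((6 + 1) + 3)*(-4)) + (6 - r(K(5, 2))))**2 = ((-5 + ((6 + 1) + 3)*(-4)) + (6 - sqrt(2)*(-5 + 2)))**2 = ((-5 + (7 + 3)*(-4)) + (6 - sqrt(2)*(-3)))**2 = ((-5 + 10*(-4)) + (6 - (-3)*sqrt(2)))**2 = ((-5 - 40) + (6 + 3*sqrt(2)))**2 = (-45 + (6 + 3*sqrt(2)))**2 = (-39 + 3*sqrt(2))**2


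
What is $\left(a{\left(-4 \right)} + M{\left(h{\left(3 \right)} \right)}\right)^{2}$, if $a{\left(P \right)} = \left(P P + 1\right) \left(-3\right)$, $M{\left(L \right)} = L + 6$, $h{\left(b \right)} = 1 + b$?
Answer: $1681$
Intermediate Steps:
$M{\left(L \right)} = 6 + L$
$a{\left(P \right)} = -3 - 3 P^{2}$ ($a{\left(P \right)} = \left(P^{2} + 1\right) \left(-3\right) = \left(1 + P^{2}\right) \left(-3\right) = -3 - 3 P^{2}$)
$\left(a{\left(-4 \right)} + M{\left(h{\left(3 \right)} \right)}\right)^{2} = \left(\left(-3 - 3 \left(-4\right)^{2}\right) + \left(6 + \left(1 + 3\right)\right)\right)^{2} = \left(\left(-3 - 48\right) + \left(6 + 4\right)\right)^{2} = \left(\left(-3 - 48\right) + 10\right)^{2} = \left(-51 + 10\right)^{2} = \left(-41\right)^{2} = 1681$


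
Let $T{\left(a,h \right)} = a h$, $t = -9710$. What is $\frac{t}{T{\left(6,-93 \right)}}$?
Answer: $\frac{4855}{279} \approx 17.401$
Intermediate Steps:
$\frac{t}{T{\left(6,-93 \right)}} = - \frac{9710}{6 \left(-93\right)} = - \frac{9710}{-558} = \left(-9710\right) \left(- \frac{1}{558}\right) = \frac{4855}{279}$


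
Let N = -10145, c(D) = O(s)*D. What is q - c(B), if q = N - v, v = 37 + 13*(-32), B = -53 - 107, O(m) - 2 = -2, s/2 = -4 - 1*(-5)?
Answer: -9766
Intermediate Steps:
s = 2 (s = 2*(-4 - 1*(-5)) = 2*(-4 + 5) = 2*1 = 2)
O(m) = 0 (O(m) = 2 - 2 = 0)
B = -160
c(D) = 0 (c(D) = 0*D = 0)
v = -379 (v = 37 - 416 = -379)
q = -9766 (q = -10145 - 1*(-379) = -10145 + 379 = -9766)
q - c(B) = -9766 - 1*0 = -9766 + 0 = -9766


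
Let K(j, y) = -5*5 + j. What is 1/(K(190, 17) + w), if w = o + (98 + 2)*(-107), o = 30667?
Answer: 1/20132 ≈ 4.9672e-5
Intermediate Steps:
K(j, y) = -25 + j
w = 19967 (w = 30667 + (98 + 2)*(-107) = 30667 + 100*(-107) = 30667 - 10700 = 19967)
1/(K(190, 17) + w) = 1/((-25 + 190) + 19967) = 1/(165 + 19967) = 1/20132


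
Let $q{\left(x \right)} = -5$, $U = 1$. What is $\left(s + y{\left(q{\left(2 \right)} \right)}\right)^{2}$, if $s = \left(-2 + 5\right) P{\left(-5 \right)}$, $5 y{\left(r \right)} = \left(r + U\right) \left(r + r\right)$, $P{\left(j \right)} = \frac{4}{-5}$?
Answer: $\frac{784}{25} \approx 31.36$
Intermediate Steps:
$P{\left(j \right)} = - \frac{4}{5}$ ($P{\left(j \right)} = 4 \left(- \frac{1}{5}\right) = - \frac{4}{5}$)
$y{\left(r \right)} = \frac{2 r \left(1 + r\right)}{5}$ ($y{\left(r \right)} = \frac{\left(r + 1\right) \left(r + r\right)}{5} = \frac{\left(1 + r\right) 2 r}{5} = \frac{2 r \left(1 + r\right)}{5}$)
$s = - \frac{12}{5}$ ($s = \left(-2 + 5\right) \left(- \frac{4}{5}\right) = 3 \left(- \frac{4}{5}\right) = - \frac{12}{5} \approx -2.4$)
$\left(s + y{\left(q{\left(2 \right)} \right)}\right)^{2} = \left(- \frac{12}{5} + \frac{2}{5} \left(-5\right) \left(1 - 5\right)\right)^{2} = \left(- \frac{12}{5} + \frac{2}{5} \left(-5\right) \left(-4\right)\right)^{2} = \left(- \frac{12}{5} + 8\right)^{2} = \left(\frac{28}{5}\right)^{2} = \frac{784}{25}$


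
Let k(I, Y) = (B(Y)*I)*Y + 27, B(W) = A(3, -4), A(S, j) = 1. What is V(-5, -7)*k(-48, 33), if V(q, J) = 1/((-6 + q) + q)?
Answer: 1557/16 ≈ 97.313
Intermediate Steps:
V(q, J) = 1/(-6 + 2*q)
B(W) = 1
k(I, Y) = 27 + I*Y (k(I, Y) = (1*I)*Y + 27 = I*Y + 27 = 27 + I*Y)
V(-5, -7)*k(-48, 33) = (1/(2*(-3 - 5)))*(27 - 48*33) = ((½)/(-8))*(27 - 1584) = ((½)*(-⅛))*(-1557) = -1/16*(-1557) = 1557/16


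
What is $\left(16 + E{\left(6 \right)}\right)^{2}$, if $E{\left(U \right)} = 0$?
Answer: $256$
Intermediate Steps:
$\left(16 + E{\left(6 \right)}\right)^{2} = \left(16 + 0\right)^{2} = 16^{2} = 256$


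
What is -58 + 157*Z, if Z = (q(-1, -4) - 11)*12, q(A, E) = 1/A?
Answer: -22666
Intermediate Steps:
Z = -144 (Z = (1/(-1) - 11)*12 = (-1 - 11)*12 = -12*12 = -144)
-58 + 157*Z = -58 + 157*(-144) = -58 - 22608 = -22666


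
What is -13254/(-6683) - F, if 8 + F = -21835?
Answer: 145990023/6683 ≈ 21845.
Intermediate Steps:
F = -21843 (F = -8 - 21835 = -21843)
-13254/(-6683) - F = -13254/(-6683) - 1*(-21843) = -13254*(-1/6683) + 21843 = 13254/6683 + 21843 = 145990023/6683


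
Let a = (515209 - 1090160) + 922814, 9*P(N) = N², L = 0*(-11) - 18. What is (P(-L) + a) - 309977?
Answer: 37922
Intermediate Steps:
L = -18 (L = 0 - 18 = -18)
P(N) = N²/9
a = 347863 (a = -574951 + 922814 = 347863)
(P(-L) + a) - 309977 = ((-1*(-18))²/9 + 347863) - 309977 = ((⅑)*18² + 347863) - 309977 = ((⅑)*324 + 347863) - 309977 = (36 + 347863) - 309977 = 347899 - 309977 = 37922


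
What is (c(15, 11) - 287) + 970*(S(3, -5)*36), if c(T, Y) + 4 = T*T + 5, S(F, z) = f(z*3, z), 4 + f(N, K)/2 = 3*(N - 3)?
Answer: -4050781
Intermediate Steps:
f(N, K) = -26 + 6*N (f(N, K) = -8 + 2*(3*(N - 3)) = -8 + 2*(3*(-3 + N)) = -8 + 2*(-9 + 3*N) = -8 + (-18 + 6*N) = -26 + 6*N)
S(F, z) = -26 + 18*z (S(F, z) = -26 + 6*(z*3) = -26 + 6*(3*z) = -26 + 18*z)
c(T, Y) = 1 + T² (c(T, Y) = -4 + (T*T + 5) = -4 + (T² + 5) = -4 + (5 + T²) = 1 + T²)
(c(15, 11) - 287) + 970*(S(3, -5)*36) = ((1 + 15²) - 287) + 970*((-26 + 18*(-5))*36) = ((1 + 225) - 287) + 970*((-26 - 90)*36) = (226 - 287) + 970*(-116*36) = -61 + 970*(-4176) = -61 - 4050720 = -4050781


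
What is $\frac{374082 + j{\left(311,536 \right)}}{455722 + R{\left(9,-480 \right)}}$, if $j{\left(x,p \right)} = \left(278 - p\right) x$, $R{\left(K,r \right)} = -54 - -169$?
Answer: $\frac{293844}{455837} \approx 0.64462$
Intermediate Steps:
$R{\left(K,r \right)} = 115$ ($R{\left(K,r \right)} = -54 + 169 = 115$)
$j{\left(x,p \right)} = x \left(278 - p\right)$
$\frac{374082 + j{\left(311,536 \right)}}{455722 + R{\left(9,-480 \right)}} = \frac{374082 + 311 \left(278 - 536\right)}{455722 + 115} = \frac{374082 + 311 \left(278 - 536\right)}{455837} = \left(374082 + 311 \left(-258\right)\right) \frac{1}{455837} = \left(374082 - 80238\right) \frac{1}{455837} = 293844 \cdot \frac{1}{455837} = \frac{293844}{455837}$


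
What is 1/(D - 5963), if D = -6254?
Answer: -1/12217 ≈ -8.1853e-5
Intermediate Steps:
1/(D - 5963) = 1/(-6254 - 5963) = 1/(-12217) = -1/12217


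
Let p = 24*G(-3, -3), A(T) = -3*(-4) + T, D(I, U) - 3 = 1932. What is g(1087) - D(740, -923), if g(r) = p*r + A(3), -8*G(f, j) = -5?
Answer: 14385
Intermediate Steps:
D(I, U) = 1935 (D(I, U) = 3 + 1932 = 1935)
A(T) = 12 + T
G(f, j) = 5/8 (G(f, j) = -⅛*(-5) = 5/8)
p = 15 (p = 24*(5/8) = 15)
g(r) = 15 + 15*r (g(r) = 15*r + (12 + 3) = 15*r + 15 = 15 + 15*r)
g(1087) - D(740, -923) = (15 + 15*1087) - 1*1935 = (15 + 16305) - 1935 = 16320 - 1935 = 14385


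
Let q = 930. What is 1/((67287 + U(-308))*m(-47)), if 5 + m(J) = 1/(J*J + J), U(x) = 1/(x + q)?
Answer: -1344764/452383834635 ≈ -2.9726e-6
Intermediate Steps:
U(x) = 1/(930 + x) (U(x) = 1/(x + 930) = 1/(930 + x))
m(J) = -5 + 1/(J + J²) (m(J) = -5 + 1/(J*J + J) = -5 + 1/(J² + J) = -5 + 1/(J + J²))
1/((67287 + U(-308))*m(-47)) = 1/((67287 + 1/(930 - 308))*(((1 - 5*(-47) - 5*(-47)²)/((-47)*(1 - 47))))) = 1/((67287 + 1/622)*((-1/47*(1 + 235 - 5*2209)/(-46)))) = 1/((67287 + 1/622)*((-1/47*(-1/46)*(1 + 235 - 11045)))) = 1/((41852515/622)*((-1/47*(-1/46)*(-10809)))) = 622/(41852515*(-10809/2162)) = (622/41852515)*(-2162/10809) = -1344764/452383834635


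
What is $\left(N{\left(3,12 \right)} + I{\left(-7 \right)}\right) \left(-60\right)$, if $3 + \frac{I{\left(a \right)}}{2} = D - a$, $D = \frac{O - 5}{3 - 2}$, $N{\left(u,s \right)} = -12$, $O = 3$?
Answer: $480$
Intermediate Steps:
$D = -2$ ($D = \frac{3 - 5}{3 - 2} = - \frac{2}{1} = \left(-2\right) 1 = -2$)
$I{\left(a \right)} = -10 - 2 a$ ($I{\left(a \right)} = -6 + 2 \left(-2 - a\right) = -6 - \left(4 + 2 a\right) = -10 - 2 a$)
$\left(N{\left(3,12 \right)} + I{\left(-7 \right)}\right) \left(-60\right) = \left(-12 - -4\right) \left(-60\right) = \left(-12 + \left(-10 + 14\right)\right) \left(-60\right) = \left(-12 + 4\right) \left(-60\right) = \left(-8\right) \left(-60\right) = 480$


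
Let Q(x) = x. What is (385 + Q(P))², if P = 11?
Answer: 156816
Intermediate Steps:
(385 + Q(P))² = (385 + 11)² = 396² = 156816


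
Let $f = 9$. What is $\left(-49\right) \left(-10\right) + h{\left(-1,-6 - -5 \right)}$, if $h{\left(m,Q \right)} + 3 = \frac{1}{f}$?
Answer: $\frac{4384}{9} \approx 487.11$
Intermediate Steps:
$h{\left(m,Q \right)} = - \frac{26}{9}$ ($h{\left(m,Q \right)} = -3 + \frac{1}{9} = - \frac{26}{9}$)
$\left(-49\right) \left(-10\right) + h{\left(-1,-6 - -5 \right)} = \left(-49\right) \left(-10\right) - \frac{26}{9} = 490 - \frac{26}{9} = \frac{4384}{9}$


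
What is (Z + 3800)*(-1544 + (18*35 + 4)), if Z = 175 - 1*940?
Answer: -2761850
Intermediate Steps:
Z = -765 (Z = 175 - 940 = -765)
(Z + 3800)*(-1544 + (18*35 + 4)) = (-765 + 3800)*(-1544 + (18*35 + 4)) = 3035*(-1544 + (630 + 4)) = 3035*(-1544 + 634) = 3035*(-910) = -2761850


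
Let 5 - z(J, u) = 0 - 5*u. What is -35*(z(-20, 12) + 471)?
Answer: -18760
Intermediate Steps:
z(J, u) = 5 + 5*u (z(J, u) = 5 - (0 - 5*u) = 5 - (-5)*u = 5 + 5*u)
-35*(z(-20, 12) + 471) = -35*((5 + 5*12) + 471) = -35*((5 + 60) + 471) = -35*(65 + 471) = -35*536 = -18760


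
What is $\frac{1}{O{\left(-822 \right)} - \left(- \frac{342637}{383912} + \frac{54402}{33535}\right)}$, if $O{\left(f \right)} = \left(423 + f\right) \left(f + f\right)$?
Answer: $\frac{12874488920}{8445088858758691} \approx 1.5245 \cdot 10^{-6}$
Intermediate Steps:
$O{\left(f \right)} = 2 f \left(423 + f\right)$ ($O{\left(f \right)} = \left(423 + f\right) 2 f = 2 f \left(423 + f\right)$)
$\frac{1}{O{\left(-822 \right)} - \left(- \frac{342637}{383912} + \frac{54402}{33535}\right)} = \frac{1}{2 \left(-822\right) \left(423 - 822\right) - \left(- \frac{342637}{383912} + \frac{54402}{33535}\right)} = \frac{1}{2 \left(-822\right) \left(-399\right) - \frac{9395248829}{12874488920}} = \frac{1}{655956 + \left(- \frac{54402}{33535} + \frac{342637}{383912}\right)} = \frac{1}{655956 - \frac{9395248829}{12874488920}} = \frac{1}{\frac{8445088858758691}{12874488920}} = \frac{12874488920}{8445088858758691}$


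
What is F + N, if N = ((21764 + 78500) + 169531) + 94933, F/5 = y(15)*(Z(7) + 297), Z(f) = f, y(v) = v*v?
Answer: 706728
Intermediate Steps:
y(v) = v²
F = 342000 (F = 5*(15²*(7 + 297)) = 5*(225*304) = 5*68400 = 342000)
N = 364728 (N = (100264 + 169531) + 94933 = 269795 + 94933 = 364728)
F + N = 342000 + 364728 = 706728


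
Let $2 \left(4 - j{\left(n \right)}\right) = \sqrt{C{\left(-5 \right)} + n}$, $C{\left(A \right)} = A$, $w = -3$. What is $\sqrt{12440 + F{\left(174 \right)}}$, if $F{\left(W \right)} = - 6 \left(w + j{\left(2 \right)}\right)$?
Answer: $\sqrt{12434 + 3 i \sqrt{3}} \approx 111.51 + 0.0233 i$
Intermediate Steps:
$j{\left(n \right)} = 4 - \frac{\sqrt{-5 + n}}{2}$
$F{\left(W \right)} = -6 + 3 i \sqrt{3}$ ($F{\left(W \right)} = - 6 \left(-3 + \left(4 - \frac{\sqrt{-5 + 2}}{2}\right)\right) = - 6 \left(-3 + \left(4 - \frac{\sqrt{-3}}{2}\right)\right) = - 6 \left(-3 + \left(4 - \frac{i \sqrt{3}}{2}\right)\right) = - 6 \left(1 - \frac{i \sqrt{3}}{2}\right) = -6 + 3 i \sqrt{3}$)
$\sqrt{12440 + F{\left(174 \right)}} = \sqrt{12440 - \left(6 - 3 i \sqrt{3}\right)} = \sqrt{12434 + 3 i \sqrt{3}}$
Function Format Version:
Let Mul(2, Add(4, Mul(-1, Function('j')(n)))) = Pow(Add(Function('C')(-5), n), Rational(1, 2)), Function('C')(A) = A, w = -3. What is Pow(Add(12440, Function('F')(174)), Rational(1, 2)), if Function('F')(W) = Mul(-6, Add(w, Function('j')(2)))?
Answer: Pow(Add(12434, Mul(3, I, Pow(3, Rational(1, 2)))), Rational(1, 2)) ≈ Add(111.51, Mul(0.0233, I))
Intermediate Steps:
Function('j')(n) = Add(4, Mul(Rational(-1, 2), Pow(Add(-5, n), Rational(1, 2))))
Function('F')(W) = Add(-6, Mul(3, I, Pow(3, Rational(1, 2)))) (Function('F')(W) = Mul(-6, Add(-3, Add(4, Mul(Rational(-1, 2), Pow(Add(-5, 2), Rational(1, 2)))))) = Mul(-6, Add(-3, Add(4, Mul(Rational(-1, 2), Pow(-3, Rational(1, 2)))))) = Mul(-6, Add(-3, Add(4, Mul(Rational(-1, 2), Mul(I, Pow(3, Rational(1, 2))))))) = Mul(-6, Add(-3, Add(4, Mul(Rational(-1, 2), I, Pow(3, Rational(1, 2)))))) = Mul(-6, Add(1, Mul(Rational(-1, 2), I, Pow(3, Rational(1, 2))))) = Add(-6, Mul(3, I, Pow(3, Rational(1, 2)))))
Pow(Add(12440, Function('F')(174)), Rational(1, 2)) = Pow(Add(12440, Add(-6, Mul(3, I, Pow(3, Rational(1, 2))))), Rational(1, 2)) = Pow(Add(12434, Mul(3, I, Pow(3, Rational(1, 2)))), Rational(1, 2))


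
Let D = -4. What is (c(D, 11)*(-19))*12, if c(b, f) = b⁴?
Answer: -58368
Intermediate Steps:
(c(D, 11)*(-19))*12 = ((-4)⁴*(-19))*12 = (256*(-19))*12 = -4864*12 = -58368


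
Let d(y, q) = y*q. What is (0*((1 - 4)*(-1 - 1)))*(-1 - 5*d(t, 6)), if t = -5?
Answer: 0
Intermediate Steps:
d(y, q) = q*y
(0*((1 - 4)*(-1 - 1)))*(-1 - 5*d(t, 6)) = (0*((1 - 4)*(-1 - 1)))*(-1 - 30*(-5)) = (0*(-3*(-2)))*(-1 - 5*(-30)) = (0*6)*(-1 + 150) = 0*149 = 0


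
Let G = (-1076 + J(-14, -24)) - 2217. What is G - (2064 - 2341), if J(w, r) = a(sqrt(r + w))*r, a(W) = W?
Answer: -3016 - 24*I*sqrt(38) ≈ -3016.0 - 147.95*I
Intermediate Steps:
J(w, r) = r*sqrt(r + w) (J(w, r) = sqrt(r + w)*r = r*sqrt(r + w))
G = -3293 - 24*I*sqrt(38) (G = (-1076 - 24*sqrt(-24 - 14)) - 2217 = (-1076 - 24*I*sqrt(38)) - 2217 = -3293 - 24*I*sqrt(38) ≈ -3293.0 - 147.95*I)
G - (2064 - 2341) = (-3293 - 24*I*sqrt(38)) - (2064 - 2341) = (-3293 - 24*I*sqrt(38)) - 1*(-277) = (-3293 - 24*I*sqrt(38)) + 277 = -3016 - 24*I*sqrt(38)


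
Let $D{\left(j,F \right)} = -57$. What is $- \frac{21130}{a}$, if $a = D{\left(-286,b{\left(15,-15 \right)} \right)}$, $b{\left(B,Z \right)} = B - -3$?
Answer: $\frac{21130}{57} \approx 370.7$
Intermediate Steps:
$b{\left(B,Z \right)} = 3 + B$ ($b{\left(B,Z \right)} = B + 3 = 3 + B$)
$a = -57$
$- \frac{21130}{a} = - \frac{21130}{-57} = \left(-21130\right) \left(- \frac{1}{57}\right) = \frac{21130}{57}$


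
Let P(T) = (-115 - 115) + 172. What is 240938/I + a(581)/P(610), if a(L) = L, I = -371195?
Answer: -229638699/21529310 ≈ -10.666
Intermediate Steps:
P(T) = -58 (P(T) = -230 + 172 = -58)
240938/I + a(581)/P(610) = 240938/(-371195) + 581/(-58) = 240938*(-1/371195) + 581*(-1/58) = -240938/371195 - 581/58 = -229638699/21529310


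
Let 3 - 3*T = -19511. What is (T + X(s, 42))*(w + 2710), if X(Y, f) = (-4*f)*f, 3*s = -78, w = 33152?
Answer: -19771916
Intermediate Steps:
s = -26 (s = (⅓)*(-78) = -26)
X(Y, f) = -4*f²
T = 19514/3 (T = 1 - ⅓*(-19511) = 1 + 19511/3 = 19514/3 ≈ 6504.7)
(T + X(s, 42))*(w + 2710) = (19514/3 - 4*42²)*(33152 + 2710) = (19514/3 - 4*1764)*35862 = (19514/3 - 7056)*35862 = -1654/3*35862 = -19771916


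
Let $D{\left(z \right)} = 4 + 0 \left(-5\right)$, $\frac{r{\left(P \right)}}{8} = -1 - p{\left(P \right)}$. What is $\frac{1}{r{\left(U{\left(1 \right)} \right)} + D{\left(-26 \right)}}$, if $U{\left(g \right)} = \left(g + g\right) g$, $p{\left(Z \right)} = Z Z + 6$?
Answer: $- \frac{1}{84} \approx -0.011905$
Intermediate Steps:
$p{\left(Z \right)} = 6 + Z^{2}$ ($p{\left(Z \right)} = Z^{2} + 6 = 6 + Z^{2}$)
$U{\left(g \right)} = 2 g^{2}$ ($U{\left(g \right)} = 2 g g = 2 g^{2}$)
$r{\left(P \right)} = -56 - 8 P^{2}$ ($r{\left(P \right)} = 8 \left(-1 - \left(6 + P^{2}\right)\right) = 8 \left(-7 - P^{2}\right) = -56 - 8 P^{2}$)
$D{\left(z \right)} = 4$ ($D{\left(z \right)} = 4 + 0 = 4$)
$\frac{1}{r{\left(U{\left(1 \right)} \right)} + D{\left(-26 \right)}} = \frac{1}{\left(-56 - 8 \left(2 \cdot 1^{2}\right)^{2}\right) + 4} = \frac{1}{\left(-56 - 8 \left(2 \cdot 1\right)^{2}\right) + 4} = \frac{1}{\left(-56 - 8 \cdot 2^{2}\right) + 4} = \frac{1}{\left(-56 - 32\right) + 4} = \frac{1}{-88 + 4} = \frac{1}{-84} = - \frac{1}{84}$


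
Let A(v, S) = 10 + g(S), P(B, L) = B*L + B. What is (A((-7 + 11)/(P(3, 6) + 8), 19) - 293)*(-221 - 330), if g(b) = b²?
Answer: -42978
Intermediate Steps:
P(B, L) = B + B*L
A(v, S) = 10 + S²
(A((-7 + 11)/(P(3, 6) + 8), 19) - 293)*(-221 - 330) = ((10 + 19²) - 293)*(-221 - 330) = ((10 + 361) - 293)*(-551) = (371 - 293)*(-551) = 78*(-551) = -42978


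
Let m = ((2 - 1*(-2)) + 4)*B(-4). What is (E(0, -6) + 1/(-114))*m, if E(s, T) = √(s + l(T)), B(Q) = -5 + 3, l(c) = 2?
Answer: 8/57 - 16*√2 ≈ -22.487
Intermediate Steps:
B(Q) = -2
E(s, T) = √(2 + s) (E(s, T) = √(s + 2) = √(2 + s))
m = -16 (m = ((2 - 1*(-2)) + 4)*(-2) = ((2 + 2) + 4)*(-2) = (4 + 4)*(-2) = 8*(-2) = -16)
(E(0, -6) + 1/(-114))*m = (√(2 + 0) + 1/(-114))*(-16) = (√2 - 1/114)*(-16) = (-1/114 + √2)*(-16) = 8/57 - 16*√2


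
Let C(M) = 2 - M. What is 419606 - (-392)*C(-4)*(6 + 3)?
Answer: 440774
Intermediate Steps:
419606 - (-392)*C(-4)*(6 + 3) = 419606 - (-392)*(2 - 1*(-4))*(6 + 3) = 419606 - (-392)*(2 + 4)*9 = 419606 - (-392)*6*9 = 419606 - (-392)*54 = 419606 - 1*(-21168) = 419606 + 21168 = 440774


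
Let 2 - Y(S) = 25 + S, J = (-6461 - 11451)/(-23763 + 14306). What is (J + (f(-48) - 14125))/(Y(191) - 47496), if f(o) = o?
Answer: 134016149/451193470 ≈ 0.29703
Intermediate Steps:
J = 17912/9457 (J = -17912/(-9457) = -17912*(-1/9457) = 17912/9457 ≈ 1.8940)
Y(S) = -23 - S (Y(S) = 2 - (25 + S) = 2 + (-25 - S) = -23 - S)
(J + (f(-48) - 14125))/(Y(191) - 47496) = (17912/9457 + (-48 - 14125))/((-23 - 1*191) - 47496) = (17912/9457 - 14173)/((-23 - 191) - 47496) = -134016149/(9457*(-214 - 47496)) = -134016149/9457/(-47710) = -134016149/9457*(-1/47710) = 134016149/451193470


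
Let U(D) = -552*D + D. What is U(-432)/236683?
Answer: 12528/12457 ≈ 1.0057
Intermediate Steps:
U(D) = -551*D
U(-432)/236683 = -551*(-432)/236683 = 238032*(1/236683) = 12528/12457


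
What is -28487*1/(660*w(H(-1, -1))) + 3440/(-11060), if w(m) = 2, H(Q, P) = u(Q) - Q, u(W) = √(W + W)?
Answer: -15980351/729960 ≈ -21.892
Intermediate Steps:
u(W) = √2*√W (u(W) = √(2*W) = √2*√W)
H(Q, P) = -Q + √2*√Q (H(Q, P) = √2*√Q - Q = -Q + √2*√Q)
-28487*1/(660*w(H(-1, -1))) + 3440/(-11060) = -28487/((20*2)*33) + 3440/(-11060) = -28487/(40*33) + 3440*(-1/11060) = -28487/1320 - 172/553 = -15980351/729960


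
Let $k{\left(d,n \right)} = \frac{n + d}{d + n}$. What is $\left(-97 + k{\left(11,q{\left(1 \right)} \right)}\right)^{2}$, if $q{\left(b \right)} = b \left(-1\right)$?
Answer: $9216$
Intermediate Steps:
$q{\left(b \right)} = - b$
$k{\left(d,n \right)} = 1$ ($k{\left(d,n \right)} = \frac{d + n}{d + n} = 1$)
$\left(-97 + k{\left(11,q{\left(1 \right)} \right)}\right)^{2} = \left(-97 + 1\right)^{2} = \left(-96\right)^{2} = 9216$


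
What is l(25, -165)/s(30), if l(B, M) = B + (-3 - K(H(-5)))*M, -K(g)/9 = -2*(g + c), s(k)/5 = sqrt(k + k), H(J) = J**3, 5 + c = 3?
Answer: -37667*sqrt(15)/15 ≈ -9725.6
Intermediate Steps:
c = -2 (c = -5 + 3 = -2)
s(k) = 5*sqrt(2)*sqrt(k) (s(k) = 5*sqrt(k + k) = 5*sqrt(2*k) = 5*(sqrt(2)*sqrt(k)) = 5*sqrt(2)*sqrt(k))
K(g) = -36 + 18*g (K(g) = -(-18)*(g - 2) = -(-18)*(-2 + g) = -9*(4 - 2*g) = -36 + 18*g)
l(B, M) = B + 2283*M (l(B, M) = B + (-3 - (-36 + 18*(-5)**3))*M = B + (-3 - (-36 + 18*(-125)))*M = B + (-3 - (-36 - 2250))*M = B + (-3 - 1*(-2286))*M = B + (-3 + 2286)*M = B + 2283*M)
l(25, -165)/s(30) = (25 + 2283*(-165))/((5*sqrt(2)*sqrt(30))) = (25 - 376695)/((10*sqrt(15))) = -37667*sqrt(15)/15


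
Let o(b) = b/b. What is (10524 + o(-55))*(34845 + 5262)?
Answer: 422126175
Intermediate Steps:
o(b) = 1
(10524 + o(-55))*(34845 + 5262) = (10524 + 1)*(34845 + 5262) = 10525*40107 = 422126175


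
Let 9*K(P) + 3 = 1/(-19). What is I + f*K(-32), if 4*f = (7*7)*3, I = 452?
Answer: 50107/114 ≈ 439.54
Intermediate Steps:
K(P) = -58/171 (K(P) = -1/3 + (1/9)/(-19) = -1/3 + (1/9)*(-1/19) = -1/3 - 1/171 = -58/171)
f = 147/4 (f = ((7*7)*3)/4 = (49*3)/4 = (1/4)*147 = 147/4 ≈ 36.750)
I + f*K(-32) = 452 + (147/4)*(-58/171) = 452 - 1421/114 = 50107/114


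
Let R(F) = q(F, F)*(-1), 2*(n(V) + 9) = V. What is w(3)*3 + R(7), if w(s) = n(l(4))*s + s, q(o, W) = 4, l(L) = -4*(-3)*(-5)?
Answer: -346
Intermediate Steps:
l(L) = -60 (l(L) = 12*(-5) = -60)
n(V) = -9 + V/2
R(F) = -4 (R(F) = 4*(-1) = -4)
w(s) = -38*s (w(s) = (-9 + (½)*(-60))*s + s = (-9 - 30)*s + s = -39*s + s = -38*s)
w(3)*3 + R(7) = -38*3*3 - 4 = -114*3 - 4 = -342 - 4 = -346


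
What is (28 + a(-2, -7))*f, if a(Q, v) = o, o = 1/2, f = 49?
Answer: 2793/2 ≈ 1396.5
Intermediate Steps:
o = ½ ≈ 0.50000
a(Q, v) = ½
(28 + a(-2, -7))*f = (28 + ½)*49 = (57/2)*49 = 2793/2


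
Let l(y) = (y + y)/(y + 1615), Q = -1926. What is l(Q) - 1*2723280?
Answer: -846936228/311 ≈ -2.7233e+6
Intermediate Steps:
l(y) = 2*y/(1615 + y) (l(y) = (2*y)/(1615 + y) = 2*y/(1615 + y))
l(Q) - 1*2723280 = 2*(-1926)/(1615 - 1926) - 1*2723280 = 2*(-1926)/(-311) - 2723280 = 2*(-1926)*(-1/311) - 2723280 = 3852/311 - 2723280 = -846936228/311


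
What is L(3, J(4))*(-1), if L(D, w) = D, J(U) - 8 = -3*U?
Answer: -3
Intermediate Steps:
J(U) = 8 - 3*U
L(3, J(4))*(-1) = 3*(-1) = -3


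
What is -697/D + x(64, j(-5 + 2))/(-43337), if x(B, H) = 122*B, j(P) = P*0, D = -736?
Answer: 24459201/31896032 ≈ 0.76684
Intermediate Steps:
j(P) = 0
-697/D + x(64, j(-5 + 2))/(-43337) = -697/(-736) + (122*64)/(-43337) = -697*(-1/736) + 7808*(-1/43337) = 697/736 - 7808/43337 = 24459201/31896032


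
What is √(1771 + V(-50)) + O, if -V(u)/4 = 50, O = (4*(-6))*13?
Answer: -312 + √1571 ≈ -272.36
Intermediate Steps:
O = -312 (O = -24*13 = -312)
V(u) = -200 (V(u) = -4*50 = -200)
√(1771 + V(-50)) + O = √(1771 - 200) - 312 = √1571 - 312 = -312 + √1571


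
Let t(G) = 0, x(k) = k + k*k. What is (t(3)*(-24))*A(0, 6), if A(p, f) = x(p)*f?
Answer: 0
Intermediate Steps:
x(k) = k + k²
A(p, f) = f*p*(1 + p) (A(p, f) = (p*(1 + p))*f = f*p*(1 + p))
(t(3)*(-24))*A(0, 6) = (0*(-24))*(6*0*(1 + 0)) = 0*(6*0*1) = 0*0 = 0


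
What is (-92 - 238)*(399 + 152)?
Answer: -181830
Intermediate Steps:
(-92 - 238)*(399 + 152) = -330*551 = -181830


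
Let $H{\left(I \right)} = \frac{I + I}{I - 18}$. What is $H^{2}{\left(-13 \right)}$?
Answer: $\frac{676}{961} \approx 0.70343$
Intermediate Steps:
$H{\left(I \right)} = \frac{2 I}{-18 + I}$
$H^{2}{\left(-13 \right)} = \left(2 \left(-13\right) \frac{1}{-18 - 13}\right)^{2} = \left(2 \left(-13\right) \frac{1}{-31}\right)^{2} = \left(2 \left(-13\right) \left(- \frac{1}{31}\right)\right)^{2} = \left(\frac{26}{31}\right)^{2} = \frac{676}{961}$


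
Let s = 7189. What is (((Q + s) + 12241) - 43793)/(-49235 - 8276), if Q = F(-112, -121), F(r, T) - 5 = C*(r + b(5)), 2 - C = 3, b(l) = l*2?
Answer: 24256/57511 ≈ 0.42176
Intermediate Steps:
b(l) = 2*l
C = -1 (C = 2 - 1*3 = 2 - 3 = -1)
F(r, T) = -5 - r (F(r, T) = 5 - (r + 2*5) = 5 - (r + 10) = 5 - (10 + r) = 5 + (-10 - r) = -5 - r)
Q = 107 (Q = -5 - 1*(-112) = -5 + 112 = 107)
(((Q + s) + 12241) - 43793)/(-49235 - 8276) = (((107 + 7189) + 12241) - 43793)/(-49235 - 8276) = ((7296 + 12241) - 43793)/(-57511) = (19537 - 43793)*(-1/57511) = -24256*(-1/57511) = 24256/57511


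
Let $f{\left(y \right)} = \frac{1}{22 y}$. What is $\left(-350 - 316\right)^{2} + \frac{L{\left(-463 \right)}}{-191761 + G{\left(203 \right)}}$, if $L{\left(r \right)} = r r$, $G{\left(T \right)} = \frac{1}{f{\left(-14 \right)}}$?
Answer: $\frac{85193142995}{192069} \approx 4.4356 \cdot 10^{5}$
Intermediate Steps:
$f{\left(y \right)} = \frac{1}{22 y}$
$G{\left(T \right)} = -308$ ($G{\left(T \right)} = \frac{1}{\frac{1}{22} \frac{1}{-14}} = \frac{1}{\frac{1}{22} \left(- \frac{1}{14}\right)} = \frac{1}{- \frac{1}{308}} = -308$)
$L{\left(r \right)} = r^{2}$
$\left(-350 - 316\right)^{2} + \frac{L{\left(-463 \right)}}{-191761 + G{\left(203 \right)}} = \left(-350 - 316\right)^{2} + \frac{\left(-463\right)^{2}}{-191761 - 308} = \left(-666\right)^{2} + \frac{214369}{-192069} = 443556 + 214369 \left(- \frac{1}{192069}\right) = 443556 - \frac{214369}{192069} = \frac{85193142995}{192069}$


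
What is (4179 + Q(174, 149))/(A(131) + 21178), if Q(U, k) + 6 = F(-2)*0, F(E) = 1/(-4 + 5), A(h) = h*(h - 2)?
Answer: 321/2929 ≈ 0.10959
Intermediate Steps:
A(h) = h*(-2 + h)
F(E) = 1 (F(E) = 1/1 = 1)
Q(U, k) = -6 (Q(U, k) = -6 + 1*0 = -6 + 0 = -6)
(4179 + Q(174, 149))/(A(131) + 21178) = (4179 - 6)/(131*(-2 + 131) + 21178) = 4173/(131*129 + 21178) = 4173/(16899 + 21178) = 4173/38077 = 4173*(1/38077) = 321/2929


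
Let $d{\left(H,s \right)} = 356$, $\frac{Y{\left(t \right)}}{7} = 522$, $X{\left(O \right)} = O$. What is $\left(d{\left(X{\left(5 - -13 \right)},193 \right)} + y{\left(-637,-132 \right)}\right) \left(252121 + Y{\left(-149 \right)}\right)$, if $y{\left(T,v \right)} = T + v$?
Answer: $-105635075$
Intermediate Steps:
$Y{\left(t \right)} = 3654$ ($Y{\left(t \right)} = 7 \cdot 522 = 3654$)
$\left(d{\left(X{\left(5 - -13 \right)},193 \right)} + y{\left(-637,-132 \right)}\right) \left(252121 + Y{\left(-149 \right)}\right) = \left(356 - 769\right) \left(252121 + 3654\right) = \left(356 - 769\right) 255775 = \left(-413\right) 255775 = -105635075$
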